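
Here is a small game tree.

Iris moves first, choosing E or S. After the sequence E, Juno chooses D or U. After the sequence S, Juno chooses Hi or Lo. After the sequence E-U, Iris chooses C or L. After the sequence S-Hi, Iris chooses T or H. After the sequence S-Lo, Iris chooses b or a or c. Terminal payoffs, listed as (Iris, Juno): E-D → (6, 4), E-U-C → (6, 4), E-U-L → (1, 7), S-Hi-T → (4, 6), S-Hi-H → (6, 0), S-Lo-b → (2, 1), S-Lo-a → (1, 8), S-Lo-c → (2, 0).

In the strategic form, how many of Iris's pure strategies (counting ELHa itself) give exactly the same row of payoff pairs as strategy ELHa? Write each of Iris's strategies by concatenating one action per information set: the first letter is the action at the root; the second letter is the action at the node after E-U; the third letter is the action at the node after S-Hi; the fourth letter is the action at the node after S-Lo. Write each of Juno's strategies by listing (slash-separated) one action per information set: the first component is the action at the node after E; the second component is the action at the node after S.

6

Row for ELHa (columns D/Hi, D/Lo, U/Hi, U/Lo): (6,4) (6,4) (1,7) (1,7).
Under ELHa, Iris's choice at the node after S-Hi and at the node after S-Lo can never be reached regardless of what Juno does, so varying those choices leaves every outcome unchanged.
Holding the reachable choices fixed and varying the unreachable ones freely already gives 2 × 3 = 6 equivalent strategies.
No other strategy reproduces this row, so those 6 are the full class: ELTb, ELTa, ELTc, ELHb, ELHa, ELHc.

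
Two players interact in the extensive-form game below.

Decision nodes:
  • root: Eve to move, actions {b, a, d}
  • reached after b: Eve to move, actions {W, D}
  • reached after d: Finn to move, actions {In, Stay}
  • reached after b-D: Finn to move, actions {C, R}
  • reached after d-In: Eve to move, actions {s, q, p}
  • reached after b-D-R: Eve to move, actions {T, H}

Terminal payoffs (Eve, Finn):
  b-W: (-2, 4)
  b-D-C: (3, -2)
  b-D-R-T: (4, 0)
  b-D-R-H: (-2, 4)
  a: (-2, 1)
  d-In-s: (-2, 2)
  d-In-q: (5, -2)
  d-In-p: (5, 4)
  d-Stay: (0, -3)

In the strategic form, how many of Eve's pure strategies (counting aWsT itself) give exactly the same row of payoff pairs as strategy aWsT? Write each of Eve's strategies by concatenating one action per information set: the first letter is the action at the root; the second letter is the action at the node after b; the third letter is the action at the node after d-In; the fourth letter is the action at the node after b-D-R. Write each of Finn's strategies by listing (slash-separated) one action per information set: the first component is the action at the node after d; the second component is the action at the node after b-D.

Row for aWsT (columns In/C, In/R, Stay/C, Stay/R): (-2,1) (-2,1) (-2,1) (-2,1).
Under aWsT, Eve's choice at the node after b and at the node after d-In and at the node after b-D-R can never be reached regardless of what Finn does, so varying those choices leaves every outcome unchanged.
Holding the reachable choices fixed and varying the unreachable ones freely already gives 2 × 3 × 2 = 12 equivalent strategies.
No other strategy reproduces this row, so those 12 are the full class: aWsT, aWsH, aWqT, aWqH, aWpT, aWpH, aDsT, aDsH, aDqT, aDqH, aDpT, aDpH.

12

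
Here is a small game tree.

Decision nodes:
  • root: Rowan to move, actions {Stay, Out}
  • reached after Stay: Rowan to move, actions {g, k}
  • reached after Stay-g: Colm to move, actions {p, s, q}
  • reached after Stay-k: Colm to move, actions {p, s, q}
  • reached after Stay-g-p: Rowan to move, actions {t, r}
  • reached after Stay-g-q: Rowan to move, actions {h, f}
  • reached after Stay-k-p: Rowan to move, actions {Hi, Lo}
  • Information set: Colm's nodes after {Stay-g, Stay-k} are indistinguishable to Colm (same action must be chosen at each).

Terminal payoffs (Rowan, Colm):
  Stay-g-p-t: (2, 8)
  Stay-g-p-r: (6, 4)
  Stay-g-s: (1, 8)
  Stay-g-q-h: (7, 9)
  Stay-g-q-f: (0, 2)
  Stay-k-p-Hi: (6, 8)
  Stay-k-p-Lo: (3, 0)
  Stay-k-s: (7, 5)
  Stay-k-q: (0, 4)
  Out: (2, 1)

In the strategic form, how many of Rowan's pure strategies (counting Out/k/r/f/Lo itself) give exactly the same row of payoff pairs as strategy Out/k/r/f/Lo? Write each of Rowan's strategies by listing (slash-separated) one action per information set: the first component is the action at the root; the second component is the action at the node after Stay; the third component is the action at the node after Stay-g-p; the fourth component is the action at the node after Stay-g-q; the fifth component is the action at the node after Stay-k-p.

16

Row for Out/k/r/f/Lo (columns p, s, q): (2,1) (2,1) (2,1).
Under Out/k/r/f/Lo, Rowan's choice at the node after Stay and at the node after Stay-g-p and at the node after Stay-g-q and at the node after Stay-k-p can never be reached regardless of what Colm does, so varying those choices leaves every outcome unchanged.
Holding the reachable choices fixed and varying the unreachable ones freely already gives 2 × 2 × 2 × 2 = 16 equivalent strategies.
No other strategy reproduces this row, so those 16 are the full class: Out/g/t/h/Hi, Out/g/t/h/Lo, Out/g/t/f/Hi, Out/g/t/f/Lo, Out/g/r/h/Hi, Out/g/r/h/Lo, Out/g/r/f/Hi, Out/g/r/f/Lo, Out/k/t/h/Hi, Out/k/t/h/Lo, Out/k/t/f/Hi, Out/k/t/f/Lo, Out/k/r/h/Hi, Out/k/r/h/Lo, Out/k/r/f/Hi, Out/k/r/f/Lo.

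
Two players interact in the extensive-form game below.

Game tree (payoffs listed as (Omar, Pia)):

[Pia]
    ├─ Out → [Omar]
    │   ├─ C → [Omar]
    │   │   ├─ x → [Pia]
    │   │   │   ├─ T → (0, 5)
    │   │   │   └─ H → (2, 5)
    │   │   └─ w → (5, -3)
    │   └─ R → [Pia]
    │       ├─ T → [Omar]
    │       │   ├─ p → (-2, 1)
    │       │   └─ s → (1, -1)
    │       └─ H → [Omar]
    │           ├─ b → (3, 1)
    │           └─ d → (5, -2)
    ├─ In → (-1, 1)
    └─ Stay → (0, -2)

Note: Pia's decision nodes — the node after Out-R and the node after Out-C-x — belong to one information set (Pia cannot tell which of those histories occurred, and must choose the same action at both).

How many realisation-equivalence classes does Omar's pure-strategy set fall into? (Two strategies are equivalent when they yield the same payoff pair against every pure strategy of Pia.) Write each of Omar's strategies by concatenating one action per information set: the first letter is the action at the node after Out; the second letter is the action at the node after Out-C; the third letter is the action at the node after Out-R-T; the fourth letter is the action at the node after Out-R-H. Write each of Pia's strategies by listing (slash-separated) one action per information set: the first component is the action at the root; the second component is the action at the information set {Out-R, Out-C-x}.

6

Omar has 16 pure strategies: Cxpb, Cxpd, Cxsb, Cxsd, Cwpb, Cwpd, Cwsb, Cwsd, Rxpb, Rxpd, Rxsb, Rxsd, Rwpb, Rwpd, Rwsb, Rwsd. Columns: Out/T, Out/H, In/T, In/H, Stay/T, Stay/H.
{Cxpb, Cxpd, Cxsb, Cxsd} → row (0,5) (2,5) (-1,1) (-1,1) (0,-2) (0,-2)
{Cwpb, Cwpd, Cwsb, Cwsd} → row (5,-3) (5,-3) (-1,1) (-1,1) (0,-2) (0,-2)
{Rxpb, Rwpb} → row (-2,1) (3,1) (-1,1) (-1,1) (0,-2) (0,-2)
{Rxpd, Rwpd} → row (-2,1) (5,-2) (-1,1) (-1,1) (0,-2) (0,-2)
{Rxsb, Rwsb} → row (1,-1) (3,1) (-1,1) (-1,1) (0,-2) (0,-2)
{Rxsd, Rwsd} → row (1,-1) (5,-2) (-1,1) (-1,1) (0,-2) (0,-2)
That's 6 distinct rows out of 16 strategies.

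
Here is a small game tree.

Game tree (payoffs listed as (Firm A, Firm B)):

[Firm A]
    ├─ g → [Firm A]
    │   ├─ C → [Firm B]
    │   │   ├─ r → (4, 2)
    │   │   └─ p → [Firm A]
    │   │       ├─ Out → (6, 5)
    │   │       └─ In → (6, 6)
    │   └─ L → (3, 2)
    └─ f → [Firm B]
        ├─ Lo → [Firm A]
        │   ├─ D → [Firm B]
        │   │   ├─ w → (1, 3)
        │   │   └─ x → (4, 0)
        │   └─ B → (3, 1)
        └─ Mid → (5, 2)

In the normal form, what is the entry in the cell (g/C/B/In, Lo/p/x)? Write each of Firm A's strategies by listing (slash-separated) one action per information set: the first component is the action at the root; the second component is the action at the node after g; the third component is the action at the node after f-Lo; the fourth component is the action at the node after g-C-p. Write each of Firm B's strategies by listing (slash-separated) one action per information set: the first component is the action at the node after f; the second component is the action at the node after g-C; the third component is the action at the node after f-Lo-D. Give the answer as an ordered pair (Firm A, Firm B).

(6, 6)

Trace the play path from the root:
  Firm A plays g
  Firm A plays C at [g]
  Firm B plays p at [g-C]
  Firm A plays In at [g-C-p]
→ terminal payoff (6, 6).
(Firm A's choice at the node after f-Lo is never reached on this path, so it doesn't affect the outcome.)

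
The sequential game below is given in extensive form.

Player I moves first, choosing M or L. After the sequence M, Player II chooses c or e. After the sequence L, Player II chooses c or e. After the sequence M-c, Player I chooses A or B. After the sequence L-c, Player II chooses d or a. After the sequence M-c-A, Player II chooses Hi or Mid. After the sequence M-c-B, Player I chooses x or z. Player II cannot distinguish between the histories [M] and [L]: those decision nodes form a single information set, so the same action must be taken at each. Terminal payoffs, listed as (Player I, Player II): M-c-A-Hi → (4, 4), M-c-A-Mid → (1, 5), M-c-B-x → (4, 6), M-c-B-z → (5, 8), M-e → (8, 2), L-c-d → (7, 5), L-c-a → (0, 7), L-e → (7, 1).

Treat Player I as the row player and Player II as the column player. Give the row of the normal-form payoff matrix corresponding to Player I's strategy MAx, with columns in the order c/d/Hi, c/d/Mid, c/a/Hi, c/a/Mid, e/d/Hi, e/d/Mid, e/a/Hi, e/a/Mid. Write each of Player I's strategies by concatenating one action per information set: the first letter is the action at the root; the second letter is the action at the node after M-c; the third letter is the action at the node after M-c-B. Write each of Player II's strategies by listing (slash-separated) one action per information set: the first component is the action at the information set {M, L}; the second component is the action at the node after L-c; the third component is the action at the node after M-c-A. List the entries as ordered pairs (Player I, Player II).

(4,4) (1,5) (4,4) (1,5) (8,2) (8,2) (8,2) (8,2)

vs c/d/Hi: Player I plays M → Player II plays c at [M] → Player I plays A at [M-c] → Player II plays Hi at [M-c-A] → (4, 4)
vs c/d/Mid: Player I plays M → Player II plays c at [M] → Player I plays A at [M-c] → Player II plays Mid at [M-c-A] → (1, 5)
vs c/a/Hi: Player I plays M → Player II plays c at [M] → Player I plays A at [M-c] → Player II plays Hi at [M-c-A] → (4, 4)
vs c/a/Mid: Player I plays M → Player II plays c at [M] → Player I plays A at [M-c] → Player II plays Mid at [M-c-A] → (1, 5)
vs e/d/Hi: Player I plays M → Player II plays e at [M] → (8, 2)
vs e/d/Mid: Player I plays M → Player II plays e at [M] → (8, 2)
vs e/a/Hi: Player I plays M → Player II plays e at [M] → (8, 2)
vs e/a/Mid: Player I plays M → Player II plays e at [M] → (8, 2)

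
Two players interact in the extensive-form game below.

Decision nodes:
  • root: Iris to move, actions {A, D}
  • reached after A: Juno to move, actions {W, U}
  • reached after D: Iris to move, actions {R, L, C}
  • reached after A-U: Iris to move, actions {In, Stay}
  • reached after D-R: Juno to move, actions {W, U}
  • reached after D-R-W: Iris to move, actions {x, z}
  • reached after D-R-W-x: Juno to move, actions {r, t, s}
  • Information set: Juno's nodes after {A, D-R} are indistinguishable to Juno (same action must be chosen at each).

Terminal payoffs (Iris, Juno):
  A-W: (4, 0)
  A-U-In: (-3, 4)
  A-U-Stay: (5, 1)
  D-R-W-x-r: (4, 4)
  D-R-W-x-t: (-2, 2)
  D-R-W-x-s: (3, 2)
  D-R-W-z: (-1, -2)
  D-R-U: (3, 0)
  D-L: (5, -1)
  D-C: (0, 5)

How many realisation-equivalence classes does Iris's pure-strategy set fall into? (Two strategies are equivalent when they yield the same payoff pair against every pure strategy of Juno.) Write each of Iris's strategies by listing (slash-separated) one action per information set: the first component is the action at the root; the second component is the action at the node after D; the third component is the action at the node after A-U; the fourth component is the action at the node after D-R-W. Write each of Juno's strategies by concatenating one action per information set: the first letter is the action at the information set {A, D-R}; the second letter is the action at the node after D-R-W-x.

Iris has 24 pure strategies: A/R/In/x, A/R/In/z, A/R/Stay/x, A/R/Stay/z, A/L/In/x, A/L/In/z, A/L/Stay/x, A/L/Stay/z, A/C/In/x, A/C/In/z, A/C/Stay/x, A/C/Stay/z, D/R/In/x, D/R/In/z, D/R/Stay/x, D/R/Stay/z, D/L/In/x, D/L/In/z, D/L/Stay/x, D/L/Stay/z, D/C/In/x, D/C/In/z, D/C/Stay/x, D/C/Stay/z. Columns: Wr, Wt, Ws, Ur, Ut, Us.
{A/R/In/x, A/R/In/z, A/L/In/x, A/L/In/z, A/C/In/x, A/C/In/z} → row (4,0) (4,0) (4,0) (-3,4) (-3,4) (-3,4)
{A/R/Stay/x, A/R/Stay/z, A/L/Stay/x, A/L/Stay/z, A/C/Stay/x, A/C/Stay/z} → row (4,0) (4,0) (4,0) (5,1) (5,1) (5,1)
{D/R/In/x, D/R/Stay/x} → row (4,4) (-2,2) (3,2) (3,0) (3,0) (3,0)
{D/R/In/z, D/R/Stay/z} → row (-1,-2) (-1,-2) (-1,-2) (3,0) (3,0) (3,0)
{D/L/In/x, D/L/In/z, D/L/Stay/x, D/L/Stay/z} → row (5,-1) (5,-1) (5,-1) (5,-1) (5,-1) (5,-1)
{D/C/In/x, D/C/In/z, D/C/Stay/x, D/C/Stay/z} → row (0,5) (0,5) (0,5) (0,5) (0,5) (0,5)
That's 6 distinct rows out of 24 strategies.

6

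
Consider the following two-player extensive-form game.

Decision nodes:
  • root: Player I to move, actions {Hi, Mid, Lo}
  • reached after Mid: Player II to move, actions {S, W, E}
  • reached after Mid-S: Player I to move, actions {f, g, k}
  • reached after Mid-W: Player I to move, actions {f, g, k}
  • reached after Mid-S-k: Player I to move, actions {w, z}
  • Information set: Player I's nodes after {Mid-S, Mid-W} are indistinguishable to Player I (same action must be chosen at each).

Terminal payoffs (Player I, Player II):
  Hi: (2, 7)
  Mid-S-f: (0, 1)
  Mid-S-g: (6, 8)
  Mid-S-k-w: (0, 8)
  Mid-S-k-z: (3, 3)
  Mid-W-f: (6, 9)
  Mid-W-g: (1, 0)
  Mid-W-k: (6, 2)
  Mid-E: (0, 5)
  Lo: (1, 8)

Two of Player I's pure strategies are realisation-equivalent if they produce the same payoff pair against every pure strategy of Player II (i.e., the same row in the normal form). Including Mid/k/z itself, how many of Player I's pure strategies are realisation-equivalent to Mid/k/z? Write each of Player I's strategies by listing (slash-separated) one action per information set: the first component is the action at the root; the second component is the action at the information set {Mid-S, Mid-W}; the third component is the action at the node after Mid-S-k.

1

Row for Mid/k/z (columns S, W, E): (3,3) (6,2) (0,5).
Every one of Player I's information sets is on the play path for some reply by Player II when Player I follows Mid/k/z.
Changing the action at any of them therefore changes at least one column, so only Mid/k/z itself gives this row.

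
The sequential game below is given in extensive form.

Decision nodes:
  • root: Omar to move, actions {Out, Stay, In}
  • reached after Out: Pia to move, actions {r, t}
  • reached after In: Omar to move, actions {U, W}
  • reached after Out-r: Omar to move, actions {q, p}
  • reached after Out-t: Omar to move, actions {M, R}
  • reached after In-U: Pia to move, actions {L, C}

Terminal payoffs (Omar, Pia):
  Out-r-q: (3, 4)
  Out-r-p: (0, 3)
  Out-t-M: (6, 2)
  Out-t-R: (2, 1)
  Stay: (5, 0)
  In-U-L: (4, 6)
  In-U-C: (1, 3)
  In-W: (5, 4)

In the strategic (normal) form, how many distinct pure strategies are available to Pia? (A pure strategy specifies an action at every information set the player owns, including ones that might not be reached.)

Pia owns the node after Out with actions {r, t} — two choices.
Pia owns the node after In-U with actions {L, C} — two choices.
A pure strategy fixes one action at each information set independently, so the count is the product 2 × 2 = 4.
(For reference, Omar has 24 pure strategies, giving a 4×24 normal-form matrix.)

4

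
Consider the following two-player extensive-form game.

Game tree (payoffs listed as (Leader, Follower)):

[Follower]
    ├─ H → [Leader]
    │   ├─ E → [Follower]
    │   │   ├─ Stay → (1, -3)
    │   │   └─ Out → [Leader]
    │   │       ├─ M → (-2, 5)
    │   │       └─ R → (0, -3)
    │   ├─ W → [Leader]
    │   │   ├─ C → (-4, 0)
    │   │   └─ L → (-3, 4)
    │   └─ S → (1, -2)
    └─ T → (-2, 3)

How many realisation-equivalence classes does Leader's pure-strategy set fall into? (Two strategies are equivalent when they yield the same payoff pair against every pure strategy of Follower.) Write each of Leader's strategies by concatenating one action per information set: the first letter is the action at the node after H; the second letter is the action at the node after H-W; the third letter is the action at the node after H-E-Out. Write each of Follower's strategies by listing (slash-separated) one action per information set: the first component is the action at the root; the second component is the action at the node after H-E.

5

Leader has 12 pure strategies: ECM, ECR, ELM, ELR, WCM, WCR, WLM, WLR, SCM, SCR, SLM, SLR. Columns: H/Stay, H/Out, T/Stay, T/Out.
{ECM, ELM} → row (1,-3) (-2,5) (-2,3) (-2,3)
{ECR, ELR} → row (1,-3) (0,-3) (-2,3) (-2,3)
{WCM, WCR} → row (-4,0) (-4,0) (-2,3) (-2,3)
{WLM, WLR} → row (-3,4) (-3,4) (-2,3) (-2,3)
{SCM, SCR, SLM, SLR} → row (1,-2) (1,-2) (-2,3) (-2,3)
That's 5 distinct rows out of 12 strategies.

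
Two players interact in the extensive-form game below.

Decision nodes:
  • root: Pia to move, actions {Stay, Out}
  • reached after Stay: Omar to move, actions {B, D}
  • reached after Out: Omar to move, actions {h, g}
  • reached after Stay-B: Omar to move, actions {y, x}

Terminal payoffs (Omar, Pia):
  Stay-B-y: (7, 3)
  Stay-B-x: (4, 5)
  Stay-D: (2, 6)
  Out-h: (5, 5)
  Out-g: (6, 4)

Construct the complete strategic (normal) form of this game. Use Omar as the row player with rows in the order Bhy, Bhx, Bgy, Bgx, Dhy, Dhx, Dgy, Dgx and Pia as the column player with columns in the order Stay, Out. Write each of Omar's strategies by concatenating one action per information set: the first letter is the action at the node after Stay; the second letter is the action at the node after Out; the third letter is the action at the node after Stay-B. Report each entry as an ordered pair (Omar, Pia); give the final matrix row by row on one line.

Bhy: (7,3) (5,5) | Bhx: (4,5) (5,5) | Bgy: (7,3) (6,4) | Bgx: (4,5) (6,4) | Dhy: (2,6) (5,5) | Dhx: (2,6) (5,5) | Dgy: (2,6) (6,4) | Dgx: (2,6) (6,4)

Row Bhy: Stay→(7,3), Out→(5,5)
Row Bhx: Stay→(4,5), Out→(5,5)
Row Bgy: Stay→(7,3), Out→(6,4)
Row Bgx: Stay→(4,5), Out→(6,4)
Row Dhy: Stay→(2,6), Out→(5,5)
Row Dhx: Stay→(2,6), Out→(5,5)
Row Dgy: Stay→(2,6), Out→(6,4)
Row Dgx: Stay→(2,6), Out→(6,4)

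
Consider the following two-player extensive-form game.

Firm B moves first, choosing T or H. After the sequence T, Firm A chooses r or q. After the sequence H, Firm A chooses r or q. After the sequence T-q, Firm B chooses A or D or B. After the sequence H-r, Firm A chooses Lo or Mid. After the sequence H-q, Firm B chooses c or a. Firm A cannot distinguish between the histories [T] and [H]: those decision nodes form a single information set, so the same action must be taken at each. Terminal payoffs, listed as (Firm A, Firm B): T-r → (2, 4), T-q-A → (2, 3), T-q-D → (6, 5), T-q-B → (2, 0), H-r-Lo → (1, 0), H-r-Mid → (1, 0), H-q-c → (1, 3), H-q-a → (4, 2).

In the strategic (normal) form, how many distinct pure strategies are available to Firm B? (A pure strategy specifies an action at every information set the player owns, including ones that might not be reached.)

Firm B owns the root with actions {T, H} — two choices.
Firm B owns the node after T-q with actions {A, D, B} — three choices.
Firm B owns the node after H-q with actions {c, a} — two choices.
A pure strategy fixes one action at each information set independently, so the count is the product 2 × 3 × 2 = 12.

12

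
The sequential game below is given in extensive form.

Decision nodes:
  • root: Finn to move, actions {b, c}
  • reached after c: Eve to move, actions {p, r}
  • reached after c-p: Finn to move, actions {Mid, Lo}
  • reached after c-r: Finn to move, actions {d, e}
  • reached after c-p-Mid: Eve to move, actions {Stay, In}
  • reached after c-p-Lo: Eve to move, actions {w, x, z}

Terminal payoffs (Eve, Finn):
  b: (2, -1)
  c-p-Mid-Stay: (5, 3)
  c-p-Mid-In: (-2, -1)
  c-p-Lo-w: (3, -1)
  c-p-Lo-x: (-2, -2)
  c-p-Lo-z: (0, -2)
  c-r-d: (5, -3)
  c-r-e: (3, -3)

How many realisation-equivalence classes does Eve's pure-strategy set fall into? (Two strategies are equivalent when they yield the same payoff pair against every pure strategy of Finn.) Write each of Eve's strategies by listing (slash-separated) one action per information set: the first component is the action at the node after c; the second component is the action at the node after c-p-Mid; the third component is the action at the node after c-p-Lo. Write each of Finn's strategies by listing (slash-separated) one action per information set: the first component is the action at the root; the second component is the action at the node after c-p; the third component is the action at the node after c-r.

Eve has 12 pure strategies: p/Stay/w, p/Stay/x, p/Stay/z, p/In/w, p/In/x, p/In/z, r/Stay/w, r/Stay/x, r/Stay/z, r/In/w, r/In/x, r/In/z. Columns: b/Mid/d, b/Mid/e, b/Lo/d, b/Lo/e, c/Mid/d, c/Mid/e, c/Lo/d, c/Lo/e.
{p/Stay/w} → row (2,-1) (2,-1) (2,-1) (2,-1) (5,3) (5,3) (3,-1) (3,-1)
{p/Stay/x} → row (2,-1) (2,-1) (2,-1) (2,-1) (5,3) (5,3) (-2,-2) (-2,-2)
{p/Stay/z} → row (2,-1) (2,-1) (2,-1) (2,-1) (5,3) (5,3) (0,-2) (0,-2)
{p/In/w} → row (2,-1) (2,-1) (2,-1) (2,-1) (-2,-1) (-2,-1) (3,-1) (3,-1)
{p/In/x} → row (2,-1) (2,-1) (2,-1) (2,-1) (-2,-1) (-2,-1) (-2,-2) (-2,-2)
{p/In/z} → row (2,-1) (2,-1) (2,-1) (2,-1) (-2,-1) (-2,-1) (0,-2) (0,-2)
{r/Stay/w, r/Stay/x, r/Stay/z, r/In/w, r/In/x, r/In/z} → row (2,-1) (2,-1) (2,-1) (2,-1) (5,-3) (3,-3) (5,-3) (3,-3)
That's 7 distinct rows out of 12 strategies.

7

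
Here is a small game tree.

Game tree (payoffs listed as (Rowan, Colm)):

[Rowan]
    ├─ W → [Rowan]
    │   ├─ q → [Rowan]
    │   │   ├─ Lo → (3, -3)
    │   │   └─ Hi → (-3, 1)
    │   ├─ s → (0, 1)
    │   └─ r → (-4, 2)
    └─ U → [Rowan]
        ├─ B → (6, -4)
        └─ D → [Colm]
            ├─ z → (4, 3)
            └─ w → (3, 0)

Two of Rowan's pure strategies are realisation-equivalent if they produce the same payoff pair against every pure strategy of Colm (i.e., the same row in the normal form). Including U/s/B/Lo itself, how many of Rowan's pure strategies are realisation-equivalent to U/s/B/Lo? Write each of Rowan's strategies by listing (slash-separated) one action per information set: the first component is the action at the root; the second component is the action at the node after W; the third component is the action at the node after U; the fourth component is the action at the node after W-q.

6

Row for U/s/B/Lo (columns z, w): (6,-4) (6,-4).
Under U/s/B/Lo, Rowan's choice at the node after W and at the node after W-q can never be reached regardless of what Colm does, so varying those choices leaves every outcome unchanged.
Holding the reachable choices fixed and varying the unreachable ones freely already gives 3 × 2 = 6 equivalent strategies.
No other strategy reproduces this row, so those 6 are the full class: U/q/B/Lo, U/q/B/Hi, U/s/B/Lo, U/s/B/Hi, U/r/B/Lo, U/r/B/Hi.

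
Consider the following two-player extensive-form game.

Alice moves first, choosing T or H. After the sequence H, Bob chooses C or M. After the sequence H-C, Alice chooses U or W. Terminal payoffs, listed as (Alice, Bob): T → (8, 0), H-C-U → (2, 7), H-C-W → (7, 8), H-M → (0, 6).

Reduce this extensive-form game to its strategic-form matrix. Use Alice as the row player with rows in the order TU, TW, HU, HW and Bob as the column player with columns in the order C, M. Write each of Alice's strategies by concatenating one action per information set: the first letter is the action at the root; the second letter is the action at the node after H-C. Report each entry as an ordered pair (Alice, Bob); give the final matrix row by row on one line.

Row TU: C→(8,0), M→(8,0)
Row TW: C→(8,0), M→(8,0)
Row HU: C→(2,7), M→(0,6)
Row HW: C→(7,8), M→(0,6)

TU: (8,0) (8,0) | TW: (8,0) (8,0) | HU: (2,7) (0,6) | HW: (7,8) (0,6)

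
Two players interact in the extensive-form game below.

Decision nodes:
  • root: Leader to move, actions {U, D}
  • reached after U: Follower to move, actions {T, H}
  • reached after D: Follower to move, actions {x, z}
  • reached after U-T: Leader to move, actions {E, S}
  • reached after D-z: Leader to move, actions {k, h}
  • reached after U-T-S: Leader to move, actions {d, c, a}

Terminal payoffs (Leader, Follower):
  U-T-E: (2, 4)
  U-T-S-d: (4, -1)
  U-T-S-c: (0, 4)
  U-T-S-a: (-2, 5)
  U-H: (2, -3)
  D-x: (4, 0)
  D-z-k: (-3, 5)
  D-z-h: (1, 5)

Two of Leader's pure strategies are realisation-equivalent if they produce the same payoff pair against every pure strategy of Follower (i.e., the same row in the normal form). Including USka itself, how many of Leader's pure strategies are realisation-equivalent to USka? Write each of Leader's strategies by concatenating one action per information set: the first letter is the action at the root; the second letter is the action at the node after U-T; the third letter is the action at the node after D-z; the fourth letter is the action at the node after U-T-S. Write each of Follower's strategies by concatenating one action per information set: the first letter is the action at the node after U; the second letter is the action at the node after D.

2

Row for USka (columns Tx, Tz, Hx, Hz): (-2,5) (-2,5) (2,-3) (2,-3).
Under USka, Leader's choice at the node after D-z can never be reached regardless of what Follower does, so varying those choices leaves every outcome unchanged.
Holding the reachable choices fixed and varying the unreachable one freely already gives 2 equivalent strategies.
No other strategy reproduces this row, so those 2 are the full class: USka, USha.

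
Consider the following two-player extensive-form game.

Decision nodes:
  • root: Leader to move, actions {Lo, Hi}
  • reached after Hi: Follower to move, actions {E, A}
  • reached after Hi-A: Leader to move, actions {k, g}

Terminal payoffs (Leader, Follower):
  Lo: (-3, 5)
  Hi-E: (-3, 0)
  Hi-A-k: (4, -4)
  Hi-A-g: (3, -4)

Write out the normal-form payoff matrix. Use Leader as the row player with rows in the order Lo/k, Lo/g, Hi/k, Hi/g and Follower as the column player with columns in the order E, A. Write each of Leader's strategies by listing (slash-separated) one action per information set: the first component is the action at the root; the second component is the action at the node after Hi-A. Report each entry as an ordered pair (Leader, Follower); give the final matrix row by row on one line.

            E        A
Lo/k   (-3,5)   (-3,5)
Lo/g   (-3,5)   (-3,5)
Hi/k   (-3,0)   (4,-4)
Hi/g   (-3,0)   (3,-4)

Lo/k: (-3,5) (-3,5) | Lo/g: (-3,5) (-3,5) | Hi/k: (-3,0) (4,-4) | Hi/g: (-3,0) (3,-4)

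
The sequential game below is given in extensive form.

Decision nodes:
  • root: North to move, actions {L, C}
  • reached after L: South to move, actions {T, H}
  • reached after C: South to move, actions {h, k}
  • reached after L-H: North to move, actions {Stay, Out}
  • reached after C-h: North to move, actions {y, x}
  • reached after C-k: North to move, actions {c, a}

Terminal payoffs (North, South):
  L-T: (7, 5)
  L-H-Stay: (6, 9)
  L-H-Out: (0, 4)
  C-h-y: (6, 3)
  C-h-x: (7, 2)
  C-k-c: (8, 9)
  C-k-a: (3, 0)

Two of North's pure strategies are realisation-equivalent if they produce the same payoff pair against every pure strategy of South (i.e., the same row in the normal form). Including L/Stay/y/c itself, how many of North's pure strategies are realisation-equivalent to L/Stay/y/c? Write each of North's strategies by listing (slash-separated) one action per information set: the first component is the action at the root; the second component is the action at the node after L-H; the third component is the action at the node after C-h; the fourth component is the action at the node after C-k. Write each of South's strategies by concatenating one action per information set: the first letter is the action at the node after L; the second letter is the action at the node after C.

Row for L/Stay/y/c (columns Th, Tk, Hh, Hk): (7,5) (7,5) (6,9) (6,9).
Under L/Stay/y/c, North's choice at the node after C-h and at the node after C-k can never be reached regardless of what South does, so varying those choices leaves every outcome unchanged.
Holding the reachable choices fixed and varying the unreachable ones freely already gives 2 × 2 = 4 equivalent strategies.
No other strategy reproduces this row, so those 4 are the full class: L/Stay/y/c, L/Stay/y/a, L/Stay/x/c, L/Stay/x/a.

4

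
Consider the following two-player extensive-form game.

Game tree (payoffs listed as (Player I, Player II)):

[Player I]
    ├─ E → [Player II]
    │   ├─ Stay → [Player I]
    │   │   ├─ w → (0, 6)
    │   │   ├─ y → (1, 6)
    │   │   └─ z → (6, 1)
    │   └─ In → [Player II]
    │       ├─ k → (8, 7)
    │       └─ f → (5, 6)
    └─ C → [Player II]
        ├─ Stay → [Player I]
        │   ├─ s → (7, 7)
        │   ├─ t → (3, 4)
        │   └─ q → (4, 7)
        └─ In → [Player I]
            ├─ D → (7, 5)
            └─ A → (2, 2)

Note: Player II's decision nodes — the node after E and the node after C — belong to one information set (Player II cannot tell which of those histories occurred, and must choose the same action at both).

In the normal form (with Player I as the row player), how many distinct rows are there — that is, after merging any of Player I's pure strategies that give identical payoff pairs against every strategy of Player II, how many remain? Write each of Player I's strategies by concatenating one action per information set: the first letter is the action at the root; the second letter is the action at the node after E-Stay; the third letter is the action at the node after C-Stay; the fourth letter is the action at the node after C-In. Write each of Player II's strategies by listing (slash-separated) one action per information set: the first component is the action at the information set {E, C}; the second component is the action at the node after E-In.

Player I has 36 pure strategies: EwsD, EwsA, EwtD, EwtA, EwqD, EwqA, EysD, EysA, EytD, EytA, EyqD, EyqA, EzsD, EzsA, EztD, EztA, EzqD, EzqA, CwsD, CwsA, CwtD, CwtA, CwqD, CwqA, CysD, CysA, CytD, CytA, CyqD, CyqA, CzsD, CzsA, CztD, CztA, CzqD, CzqA. Columns: Stay/k, Stay/f, In/k, In/f.
{EwsD, EwsA, EwtD, EwtA, EwqD, EwqA} → row (0,6) (0,6) (8,7) (5,6)
{EysD, EysA, EytD, EytA, EyqD, EyqA} → row (1,6) (1,6) (8,7) (5,6)
{EzsD, EzsA, EztD, EztA, EzqD, EzqA} → row (6,1) (6,1) (8,7) (5,6)
{CwsD, CysD, CzsD} → row (7,7) (7,7) (7,5) (7,5)
{CwsA, CysA, CzsA} → row (7,7) (7,7) (2,2) (2,2)
{CwtD, CytD, CztD} → row (3,4) (3,4) (7,5) (7,5)
{CwtA, CytA, CztA} → row (3,4) (3,4) (2,2) (2,2)
{CwqD, CyqD, CzqD} → row (4,7) (4,7) (7,5) (7,5)
{CwqA, CyqA, CzqA} → row (4,7) (4,7) (2,2) (2,2)
That's 9 distinct rows out of 36 strategies.

9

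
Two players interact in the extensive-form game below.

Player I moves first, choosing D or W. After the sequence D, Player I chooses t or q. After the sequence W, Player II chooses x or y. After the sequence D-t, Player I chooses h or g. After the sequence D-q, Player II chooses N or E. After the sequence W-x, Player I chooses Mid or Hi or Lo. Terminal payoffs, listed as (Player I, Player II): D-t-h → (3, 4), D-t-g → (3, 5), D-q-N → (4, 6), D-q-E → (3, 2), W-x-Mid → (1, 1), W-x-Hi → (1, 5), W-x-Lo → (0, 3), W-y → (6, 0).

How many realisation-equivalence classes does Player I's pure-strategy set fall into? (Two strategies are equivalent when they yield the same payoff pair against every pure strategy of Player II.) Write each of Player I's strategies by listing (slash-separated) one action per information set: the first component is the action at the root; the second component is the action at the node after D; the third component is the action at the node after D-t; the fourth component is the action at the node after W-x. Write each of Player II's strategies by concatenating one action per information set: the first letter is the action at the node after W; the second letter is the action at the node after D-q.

Player I has 24 pure strategies: D/t/h/Mid, D/t/h/Hi, D/t/h/Lo, D/t/g/Mid, D/t/g/Hi, D/t/g/Lo, D/q/h/Mid, D/q/h/Hi, D/q/h/Lo, D/q/g/Mid, D/q/g/Hi, D/q/g/Lo, W/t/h/Mid, W/t/h/Hi, W/t/h/Lo, W/t/g/Mid, W/t/g/Hi, W/t/g/Lo, W/q/h/Mid, W/q/h/Hi, W/q/h/Lo, W/q/g/Mid, W/q/g/Hi, W/q/g/Lo. Columns: xN, xE, yN, yE.
{D/t/h/Mid, D/t/h/Hi, D/t/h/Lo} → row (3,4) (3,4) (3,4) (3,4)
{D/t/g/Mid, D/t/g/Hi, D/t/g/Lo} → row (3,5) (3,5) (3,5) (3,5)
{D/q/h/Mid, D/q/h/Hi, D/q/h/Lo, D/q/g/Mid, D/q/g/Hi, D/q/g/Lo} → row (4,6) (3,2) (4,6) (3,2)
{W/t/h/Mid, W/t/g/Mid, W/q/h/Mid, W/q/g/Mid} → row (1,1) (1,1) (6,0) (6,0)
{W/t/h/Hi, W/t/g/Hi, W/q/h/Hi, W/q/g/Hi} → row (1,5) (1,5) (6,0) (6,0)
{W/t/h/Lo, W/t/g/Lo, W/q/h/Lo, W/q/g/Lo} → row (0,3) (0,3) (6,0) (6,0)
That's 6 distinct rows out of 24 strategies.

6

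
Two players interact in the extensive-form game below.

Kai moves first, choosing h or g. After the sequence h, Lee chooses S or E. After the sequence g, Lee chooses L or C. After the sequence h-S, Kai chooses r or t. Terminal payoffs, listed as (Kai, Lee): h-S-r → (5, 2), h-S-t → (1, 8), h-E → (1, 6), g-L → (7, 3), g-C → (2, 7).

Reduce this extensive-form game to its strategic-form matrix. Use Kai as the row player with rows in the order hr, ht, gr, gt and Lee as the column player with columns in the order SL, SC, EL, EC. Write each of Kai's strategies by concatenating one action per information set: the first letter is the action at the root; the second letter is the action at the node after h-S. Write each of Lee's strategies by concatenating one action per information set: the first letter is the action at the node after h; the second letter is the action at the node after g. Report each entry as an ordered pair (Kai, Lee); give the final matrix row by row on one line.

           SL       SC       EL       EC
  hr    (5,2)    (5,2)    (1,6)    (1,6)
  ht    (1,8)    (1,8)    (1,6)    (1,6)
  gr    (7,3)    (2,7)    (7,3)    (2,7)
  gt    (7,3)    (2,7)    (7,3)    (2,7)

hr: (5,2) (5,2) (1,6) (1,6) | ht: (1,8) (1,8) (1,6) (1,6) | gr: (7,3) (2,7) (7,3) (2,7) | gt: (7,3) (2,7) (7,3) (2,7)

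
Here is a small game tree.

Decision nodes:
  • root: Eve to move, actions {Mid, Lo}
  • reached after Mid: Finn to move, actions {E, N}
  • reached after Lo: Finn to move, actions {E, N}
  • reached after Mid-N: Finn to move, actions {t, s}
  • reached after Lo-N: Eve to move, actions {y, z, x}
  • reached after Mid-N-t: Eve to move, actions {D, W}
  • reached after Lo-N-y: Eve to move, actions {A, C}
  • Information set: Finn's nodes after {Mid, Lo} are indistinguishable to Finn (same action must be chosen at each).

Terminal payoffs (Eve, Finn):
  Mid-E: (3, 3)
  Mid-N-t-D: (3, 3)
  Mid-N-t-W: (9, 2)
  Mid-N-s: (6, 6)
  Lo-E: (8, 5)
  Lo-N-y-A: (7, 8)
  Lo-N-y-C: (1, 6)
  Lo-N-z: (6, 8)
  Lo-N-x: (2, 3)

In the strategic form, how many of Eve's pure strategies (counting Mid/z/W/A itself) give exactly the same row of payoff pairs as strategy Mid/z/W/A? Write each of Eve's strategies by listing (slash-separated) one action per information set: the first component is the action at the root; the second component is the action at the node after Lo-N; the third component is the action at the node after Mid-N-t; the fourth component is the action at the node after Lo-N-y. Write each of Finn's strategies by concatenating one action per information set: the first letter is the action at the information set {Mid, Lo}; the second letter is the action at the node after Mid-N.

Row for Mid/z/W/A (columns Et, Es, Nt, Ns): (3,3) (3,3) (9,2) (6,6).
Under Mid/z/W/A, Eve's choice at the node after Lo-N and at the node after Lo-N-y can never be reached regardless of what Finn does, so varying those choices leaves every outcome unchanged.
Holding the reachable choices fixed and varying the unreachable ones freely already gives 3 × 2 = 6 equivalent strategies.
No other strategy reproduces this row, so those 6 are the full class: Mid/y/W/A, Mid/y/W/C, Mid/z/W/A, Mid/z/W/C, Mid/x/W/A, Mid/x/W/C.

6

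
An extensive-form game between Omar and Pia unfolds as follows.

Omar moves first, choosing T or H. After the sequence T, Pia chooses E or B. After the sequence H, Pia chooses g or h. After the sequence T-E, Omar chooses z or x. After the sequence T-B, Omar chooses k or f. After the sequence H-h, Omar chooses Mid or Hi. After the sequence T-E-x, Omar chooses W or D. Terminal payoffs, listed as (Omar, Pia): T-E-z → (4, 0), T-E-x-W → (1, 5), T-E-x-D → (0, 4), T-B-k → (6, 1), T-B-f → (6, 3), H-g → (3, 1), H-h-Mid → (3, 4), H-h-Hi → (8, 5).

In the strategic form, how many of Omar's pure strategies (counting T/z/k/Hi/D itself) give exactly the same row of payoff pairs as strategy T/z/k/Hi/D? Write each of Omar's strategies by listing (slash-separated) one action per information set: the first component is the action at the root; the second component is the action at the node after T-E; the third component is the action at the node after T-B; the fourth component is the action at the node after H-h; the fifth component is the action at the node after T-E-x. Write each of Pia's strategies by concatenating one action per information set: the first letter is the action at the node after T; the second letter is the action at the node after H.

4

Row for T/z/k/Hi/D (columns Eg, Eh, Bg, Bh): (4,0) (4,0) (6,1) (6,1).
Under T/z/k/Hi/D, Omar's choice at the node after H-h and at the node after T-E-x can never be reached regardless of what Pia does, so varying those choices leaves every outcome unchanged.
Holding the reachable choices fixed and varying the unreachable ones freely already gives 2 × 2 = 4 equivalent strategies.
No other strategy reproduces this row, so those 4 are the full class: T/z/k/Mid/W, T/z/k/Mid/D, T/z/k/Hi/W, T/z/k/Hi/D.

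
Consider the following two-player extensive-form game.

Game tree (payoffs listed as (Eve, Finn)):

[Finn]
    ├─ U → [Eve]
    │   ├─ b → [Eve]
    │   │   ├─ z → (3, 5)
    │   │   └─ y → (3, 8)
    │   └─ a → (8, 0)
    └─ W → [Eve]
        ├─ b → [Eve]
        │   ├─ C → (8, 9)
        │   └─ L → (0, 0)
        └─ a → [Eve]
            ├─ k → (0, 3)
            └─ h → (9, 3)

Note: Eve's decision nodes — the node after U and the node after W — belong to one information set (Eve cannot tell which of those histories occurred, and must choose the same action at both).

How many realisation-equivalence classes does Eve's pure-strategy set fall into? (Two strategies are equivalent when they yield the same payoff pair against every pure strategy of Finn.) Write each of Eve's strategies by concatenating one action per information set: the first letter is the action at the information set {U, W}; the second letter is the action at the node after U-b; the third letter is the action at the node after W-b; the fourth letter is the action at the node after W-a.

Eve has 16 pure strategies: bzCk, bzCh, bzLk, bzLh, byCk, byCh, byLk, byLh, azCk, azCh, azLk, azLh, ayCk, ayCh, ayLk, ayLh. Columns: U, W.
{bzCk, bzCh} → row (3,5) (8,9)
{bzLk, bzLh} → row (3,5) (0,0)
{byCk, byCh} → row (3,8) (8,9)
{byLk, byLh} → row (3,8) (0,0)
{azCk, azLk, ayCk, ayLk} → row (8,0) (0,3)
{azCh, azLh, ayCh, ayLh} → row (8,0) (9,3)
That's 6 distinct rows out of 16 strategies.

6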